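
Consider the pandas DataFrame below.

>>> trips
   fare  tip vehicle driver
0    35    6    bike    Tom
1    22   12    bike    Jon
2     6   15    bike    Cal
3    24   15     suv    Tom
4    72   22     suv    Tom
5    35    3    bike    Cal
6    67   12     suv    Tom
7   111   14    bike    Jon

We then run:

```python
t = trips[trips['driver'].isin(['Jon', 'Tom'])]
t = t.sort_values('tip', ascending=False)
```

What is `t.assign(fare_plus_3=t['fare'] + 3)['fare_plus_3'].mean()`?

filter rows where driver in ['Jon', 'Tom']:
   fare  tip vehicle driver
0    35    6    bike    Tom
1    22   12    bike    Jon
3    24   15     suv    Tom
4    72   22     suv    Tom
6    67   12     suv    Tom
7   111   14    bike    Jon
sort by tip descending:
   fare  tip vehicle driver
4    72   22     suv    Tom
3    24   15     suv    Tom
7   111   14    bike    Jon
1    22   12    bike    Jon
6    67   12     suv    Tom
0    35    6    bike    Tom
add column fare_plus_3 = t['fare'] + 3:
   fare  tip vehicle driver  fare_plus_3
4    72   22     suv    Tom           75
3    24   15     suv    Tom           27
7   111   14    bike    Jon          114
1    22   12    bike    Jon           25
6    67   12     suv    Tom           70
0    35    6    bike    Tom           38
Then the mean of column 'fare_plus_3': 58.1666666667

58.1666666667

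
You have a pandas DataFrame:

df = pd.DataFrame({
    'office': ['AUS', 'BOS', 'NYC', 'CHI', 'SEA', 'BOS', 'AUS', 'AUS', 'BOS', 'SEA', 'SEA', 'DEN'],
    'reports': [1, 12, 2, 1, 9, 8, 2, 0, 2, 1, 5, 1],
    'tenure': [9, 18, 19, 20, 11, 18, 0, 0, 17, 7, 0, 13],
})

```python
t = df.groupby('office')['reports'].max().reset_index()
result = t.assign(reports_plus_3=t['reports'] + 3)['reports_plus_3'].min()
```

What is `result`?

group by office, max of reports:
office
AUS     2
BOS    12
CHI     1
DEN     1
NYC     2
SEA     9
Name: reports, dtype: int64
reset_index():
  office  reports
0    AUS        2
1    BOS       12
2    CHI        1
3    DEN        1
4    NYC        2
5    SEA        9
add column reports_plus_3 = t['reports'] + 3:
  office  reports  reports_plus_3
0    AUS        2               5
1    BOS       12              15
2    CHI        1               4
3    DEN        1               4
4    NYC        2               5
5    SEA        9              12
min of column 'reports_plus_3' → 4

4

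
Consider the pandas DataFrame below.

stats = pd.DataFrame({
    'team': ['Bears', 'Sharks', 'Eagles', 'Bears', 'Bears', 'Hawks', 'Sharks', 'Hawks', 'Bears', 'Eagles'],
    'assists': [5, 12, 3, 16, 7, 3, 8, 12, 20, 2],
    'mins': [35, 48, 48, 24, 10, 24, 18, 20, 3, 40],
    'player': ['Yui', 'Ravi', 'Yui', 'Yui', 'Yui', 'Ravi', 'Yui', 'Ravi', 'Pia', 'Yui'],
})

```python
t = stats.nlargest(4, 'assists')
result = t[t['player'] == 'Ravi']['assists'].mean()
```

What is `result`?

take 4 rows with largest assists:
     team  assists  mins player
8   Bears       20     3    Pia
3   Bears       16    24    Yui
1  Sharks       12    48   Ravi
7   Hawks       12    20   Ravi
filter rows where player == 'Ravi':
     team  assists  mins player
1  Sharks       12    48   Ravi
7   Hawks       12    20   Ravi
Taking the mean of column 'assists' gives 12.0.

12.0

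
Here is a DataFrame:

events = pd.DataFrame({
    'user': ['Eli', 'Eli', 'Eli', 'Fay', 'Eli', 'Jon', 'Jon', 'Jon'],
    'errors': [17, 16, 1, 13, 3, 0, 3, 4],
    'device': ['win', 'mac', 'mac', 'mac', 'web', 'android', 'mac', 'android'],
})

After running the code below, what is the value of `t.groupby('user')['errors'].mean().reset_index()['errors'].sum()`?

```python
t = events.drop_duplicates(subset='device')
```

drop duplicate device (keep=first):
  user  errors   device
0  Eli      17      win
1  Eli      16      mac
4  Eli       3      web
5  Jon       0  android
group by user, mean of errors:
user
Eli    12.0
Jon     0.0
Name: errors, dtype: float64
reset_index():
  user  errors
0  Eli    12.0
1  Jon     0.0
Finally, sum of column 'errors' = 12.0.

12.0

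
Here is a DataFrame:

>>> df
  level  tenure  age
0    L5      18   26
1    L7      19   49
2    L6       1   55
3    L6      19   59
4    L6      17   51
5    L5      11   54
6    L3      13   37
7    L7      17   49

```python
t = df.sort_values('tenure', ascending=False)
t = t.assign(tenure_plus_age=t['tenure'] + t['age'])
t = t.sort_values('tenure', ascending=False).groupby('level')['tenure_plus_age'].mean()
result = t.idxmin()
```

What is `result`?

L3

sort by tenure descending:
  level  tenure  age
1    L7      19   49
3    L6      19   59
0    L5      18   26
4    L6      17   51
7    L7      17   49
6    L3      13   37
5    L5      11   54
2    L6       1   55
add column tenure_plus_age = t['tenure'] + t['age']:
  level  tenure  age  tenure_plus_age
1    L7      19   49               68
3    L6      19   59               78
0    L5      18   26               44
4    L6      17   51               68
7    L7      17   49               66
6    L3      13   37               50
5    L5      11   54               65
2    L6       1   55               56
sort by tenure descending:
  level  tenure  age  tenure_plus_age
1    L7      19   49               68
3    L6      19   59               78
0    L5      18   26               44
4    L6      17   51               68
7    L7      17   49               66
6    L3      13   37               50
5    L5      11   54               65
2    L6       1   55               56
group by level, mean of tenure_plus_age:
level
L3    50.000000
L5    54.500000
L6    67.333333
L7    67.000000
Name: tenure_plus_age, dtype: float64
label with the smallest value → L3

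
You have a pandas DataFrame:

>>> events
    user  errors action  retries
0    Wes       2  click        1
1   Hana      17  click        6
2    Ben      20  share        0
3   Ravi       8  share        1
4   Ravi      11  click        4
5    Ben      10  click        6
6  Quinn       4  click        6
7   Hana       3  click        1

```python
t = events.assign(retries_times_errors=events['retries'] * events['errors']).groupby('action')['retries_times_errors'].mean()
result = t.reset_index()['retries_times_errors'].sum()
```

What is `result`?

43.1666666667

add column retries_times_errors = events['retries'] * events['errors']:
    user  errors action  retries  retries_times_errors
0    Wes       2  click        1                     2
1   Hana      17  click        6                   102
2    Ben      20  share        0                     0
3   Ravi       8  share        1                     8
4   Ravi      11  click        4                    44
5    Ben      10  click        6                    60
6  Quinn       4  click        6                    24
7   Hana       3  click        1                     3
group by action, mean of retries_times_errors:
action
click    39.166667
share     4.000000
Name: retries_times_errors, dtype: float64
reset_index():
  action  retries_times_errors
0  click             39.166667
1  share              4.000000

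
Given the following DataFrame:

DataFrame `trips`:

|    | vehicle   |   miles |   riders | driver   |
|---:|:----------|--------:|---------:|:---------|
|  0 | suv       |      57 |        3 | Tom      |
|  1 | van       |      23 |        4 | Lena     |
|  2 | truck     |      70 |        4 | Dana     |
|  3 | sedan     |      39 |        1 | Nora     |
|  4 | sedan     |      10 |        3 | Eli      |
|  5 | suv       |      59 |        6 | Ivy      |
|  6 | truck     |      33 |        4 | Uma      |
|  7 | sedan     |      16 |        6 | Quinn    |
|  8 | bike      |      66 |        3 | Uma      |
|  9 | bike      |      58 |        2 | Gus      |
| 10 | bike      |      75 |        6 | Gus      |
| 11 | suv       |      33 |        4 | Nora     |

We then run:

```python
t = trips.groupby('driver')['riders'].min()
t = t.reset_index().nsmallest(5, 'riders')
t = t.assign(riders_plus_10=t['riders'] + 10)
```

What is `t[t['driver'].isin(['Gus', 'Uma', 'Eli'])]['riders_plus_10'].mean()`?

12.6666666667

group by driver, min of riders:
driver
Dana     4
Eli      3
Gus      2
Ivy      6
Lena     4
Nora     1
Quinn    6
Tom      3
Uma      3
Name: riders, dtype: int64
reset_index():
  driver  riders
0   Dana       4
1    Eli       3
2    Gus       2
3    Ivy       6
4   Lena       4
5   Nora       1
6  Quinn       6
7    Tom       3
8    Uma       3
take 5 rows with smallest riders:
  driver  riders
5   Nora       1
2    Gus       2
1    Eli       3
7    Tom       3
8    Uma       3
add column riders_plus_10 = t['riders'] + 10:
  driver  riders  riders_plus_10
5   Nora       1              11
2    Gus       2              12
1    Eli       3              13
7    Tom       3              13
8    Uma       3              13
filter rows where driver in ['Gus', 'Uma', 'Eli']:
  driver  riders  riders_plus_10
2    Gus       2              12
1    Eli       3              13
8    Uma       3              13
Taking the mean of column 'riders_plus_10' gives 12.6666666667.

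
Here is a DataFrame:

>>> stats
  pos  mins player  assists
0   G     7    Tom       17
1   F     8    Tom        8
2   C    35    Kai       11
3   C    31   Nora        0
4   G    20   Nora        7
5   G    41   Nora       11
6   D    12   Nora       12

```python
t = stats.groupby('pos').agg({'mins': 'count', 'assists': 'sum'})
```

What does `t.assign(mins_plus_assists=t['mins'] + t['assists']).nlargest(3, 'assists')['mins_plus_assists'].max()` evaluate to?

group by pos: count(mins), sum(assists):
     mins  assists
pos               
C       2       11
D       1       12
F       1        8
G       3       35
add column mins_plus_assists = t['mins'] + t['assists']:
     mins  assists  mins_plus_assists
pos                                  
C       2       11                 13
D       1       12                 13
F       1        8                  9
G       3       35                 38
take 3 rows with largest assists:
     mins  assists  mins_plus_assists
pos                                  
G       3       35                 38
D       1       12                 13
C       2       11                 13

38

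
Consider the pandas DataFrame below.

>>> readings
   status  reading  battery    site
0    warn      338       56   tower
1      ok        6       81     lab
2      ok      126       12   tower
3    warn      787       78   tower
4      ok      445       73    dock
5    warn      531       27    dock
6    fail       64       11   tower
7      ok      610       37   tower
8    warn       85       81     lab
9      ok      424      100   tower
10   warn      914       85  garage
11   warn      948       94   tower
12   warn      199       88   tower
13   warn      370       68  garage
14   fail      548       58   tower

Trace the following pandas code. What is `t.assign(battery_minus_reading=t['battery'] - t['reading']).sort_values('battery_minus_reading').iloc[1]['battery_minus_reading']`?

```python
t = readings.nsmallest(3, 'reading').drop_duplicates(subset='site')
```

75

take 3 rows with smallest reading:
  status  reading  battery   site
1     ok        6       81    lab
6   fail       64       11  tower
8   warn       85       81    lab
drop duplicate site (keep=first):
  status  reading  battery   site
1     ok        6       81    lab
6   fail       64       11  tower
add column battery_minus_reading = t['battery'] - t['reading']:
  status  reading  battery   site  battery_minus_reading
1     ok        6       81    lab                     75
6   fail       64       11  tower                    -53
sort by battery_minus_reading:
  status  reading  battery   site  battery_minus_reading
6   fail       64       11  tower                    -53
1     ok        6       81    lab                     75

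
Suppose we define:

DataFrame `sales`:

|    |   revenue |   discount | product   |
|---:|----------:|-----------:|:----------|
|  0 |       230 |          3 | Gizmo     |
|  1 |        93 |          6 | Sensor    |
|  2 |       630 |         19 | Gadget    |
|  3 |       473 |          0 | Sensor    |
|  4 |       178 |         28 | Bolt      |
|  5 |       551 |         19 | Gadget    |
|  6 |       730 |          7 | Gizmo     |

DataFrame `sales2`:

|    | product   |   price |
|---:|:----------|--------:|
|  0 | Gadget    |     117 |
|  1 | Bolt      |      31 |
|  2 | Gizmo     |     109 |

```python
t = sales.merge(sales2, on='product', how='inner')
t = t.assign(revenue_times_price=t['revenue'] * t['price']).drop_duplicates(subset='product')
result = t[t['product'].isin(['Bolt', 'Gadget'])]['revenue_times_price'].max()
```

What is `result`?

73710

merge on 'product' (how='inner') → 5 rows:
   revenue  discount product  price
0      230         3   Gizmo    109
1      630        19  Gadget    117
2      178        28    Bolt     31
3      551        19  Gadget    117
4      730         7   Gizmo    109
add column revenue_times_price = t['revenue'] * t['price']:
   revenue  discount product  price  revenue_times_price
0      230         3   Gizmo    109                25070
1      630        19  Gadget    117                73710
2      178        28    Bolt     31                 5518
3      551        19  Gadget    117                64467
4      730         7   Gizmo    109                79570
drop duplicate product (keep=first):
   revenue  discount product  price  revenue_times_price
0      230         3   Gizmo    109                25070
1      630        19  Gadget    117                73710
2      178        28    Bolt     31                 5518
filter rows where product in ['Bolt', 'Gadget']:
   revenue  discount product  price  revenue_times_price
1      630        19  Gadget    117                73710
2      178        28    Bolt     31                 5518
Finally, max of column 'revenue_times_price' = 73710.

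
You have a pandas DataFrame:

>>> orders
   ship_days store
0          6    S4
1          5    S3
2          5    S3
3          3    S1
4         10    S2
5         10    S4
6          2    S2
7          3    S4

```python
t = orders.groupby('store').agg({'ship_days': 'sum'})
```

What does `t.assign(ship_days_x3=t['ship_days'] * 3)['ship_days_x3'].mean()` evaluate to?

33.0

group by store, sum of ship_days:
       ship_days
store           
S1             3
S2            12
S3            10
S4            19
add column ship_days_x3 = t['ship_days'] * 3:
       ship_days  ship_days_x3
store                         
S1             3             9
S2            12            36
S3            10            30
S4            19            57
Reading off the mean of column 'ship_days_x3', we get 33.0.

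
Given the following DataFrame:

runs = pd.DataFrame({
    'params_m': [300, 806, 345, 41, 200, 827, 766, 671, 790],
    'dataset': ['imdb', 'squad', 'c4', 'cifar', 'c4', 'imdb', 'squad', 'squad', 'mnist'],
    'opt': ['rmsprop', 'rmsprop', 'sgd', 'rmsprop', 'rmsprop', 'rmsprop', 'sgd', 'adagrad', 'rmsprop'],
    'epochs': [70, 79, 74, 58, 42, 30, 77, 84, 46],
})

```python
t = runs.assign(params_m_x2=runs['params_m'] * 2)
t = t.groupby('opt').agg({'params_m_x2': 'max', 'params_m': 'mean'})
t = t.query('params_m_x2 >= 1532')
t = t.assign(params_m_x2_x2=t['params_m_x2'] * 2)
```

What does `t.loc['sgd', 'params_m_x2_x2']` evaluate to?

3064

add column params_m_x2 = runs['params_m'] * 2:
   params_m dataset      opt  epochs  params_m_x2
0       300    imdb  rmsprop      70          600
1       806   squad  rmsprop      79         1612
2       345      c4      sgd      74          690
3        41   cifar  rmsprop      58           82
4       200      c4  rmsprop      42          400
5       827    imdb  rmsprop      30         1654
6       766   squad      sgd      77         1532
7       671   squad  adagrad      84         1342
8       790   mnist  rmsprop      46         1580
group by opt: max(params_m_x2), mean(params_m):
         params_m_x2  params_m
opt                           
adagrad         1342     671.0
rmsprop         1654     494.0
sgd             1532     555.5
filter rows where params_m_x2 >= 1532:
         params_m_x2  params_m
opt                           
rmsprop         1654     494.0
sgd             1532     555.5
add column params_m_x2_x2 = t['params_m_x2'] * 2:
         params_m_x2  params_m  params_m_x2_x2
opt                                           
rmsprop         1654     494.0            3308
sgd             1532     555.5            3064
So loc['sgd', 'params_m_x2_x2'] = 3064.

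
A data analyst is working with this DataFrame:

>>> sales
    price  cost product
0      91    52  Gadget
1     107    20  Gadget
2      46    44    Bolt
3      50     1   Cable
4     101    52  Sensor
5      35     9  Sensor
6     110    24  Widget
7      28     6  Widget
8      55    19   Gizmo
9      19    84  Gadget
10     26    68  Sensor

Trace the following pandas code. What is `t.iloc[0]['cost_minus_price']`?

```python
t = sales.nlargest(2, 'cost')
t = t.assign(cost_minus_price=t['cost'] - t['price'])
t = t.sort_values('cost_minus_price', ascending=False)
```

take 2 rows with largest cost:
    price  cost product
9      19    84  Gadget
10     26    68  Sensor
add column cost_minus_price = t['cost'] - t['price']:
    price  cost product  cost_minus_price
9      19    84  Gadget                65
10     26    68  Sensor                42
sort by cost_minus_price descending:
    price  cost product  cost_minus_price
9      19    84  Gadget                65
10     26    68  Sensor                42
Taking the value at position 0, column 'cost_minus_price' gives 65.

65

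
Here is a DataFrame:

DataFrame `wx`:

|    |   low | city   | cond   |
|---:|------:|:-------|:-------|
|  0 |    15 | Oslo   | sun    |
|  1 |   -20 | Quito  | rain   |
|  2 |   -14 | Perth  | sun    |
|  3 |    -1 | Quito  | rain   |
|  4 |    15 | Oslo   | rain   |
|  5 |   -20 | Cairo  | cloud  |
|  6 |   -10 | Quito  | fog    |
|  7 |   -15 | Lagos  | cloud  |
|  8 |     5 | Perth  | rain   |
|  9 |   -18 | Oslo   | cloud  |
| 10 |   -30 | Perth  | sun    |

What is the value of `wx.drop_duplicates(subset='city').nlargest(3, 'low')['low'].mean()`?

drop duplicate city (keep=first):
   low   city   cond
0   15   Oslo    sun
1  -20  Quito   rain
2  -14  Perth    sun
5  -20  Cairo  cloud
7  -15  Lagos  cloud
take 3 rows with largest low:
   low   city   cond
0   15   Oslo    sun
2  -14  Perth    sun
7  -15  Lagos  cloud
Then the mean of column 'low': -4.66666666667

-4.66666666667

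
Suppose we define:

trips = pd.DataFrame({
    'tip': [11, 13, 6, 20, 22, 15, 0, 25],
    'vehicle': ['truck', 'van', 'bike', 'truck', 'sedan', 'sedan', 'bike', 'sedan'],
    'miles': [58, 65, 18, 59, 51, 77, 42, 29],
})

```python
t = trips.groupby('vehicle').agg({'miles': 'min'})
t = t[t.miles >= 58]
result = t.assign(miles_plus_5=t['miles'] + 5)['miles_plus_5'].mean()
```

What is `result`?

66.5

group by vehicle, min of miles:
         miles
vehicle       
bike        18
sedan       29
truck       58
van         65
filter rows where miles >= 58:
         miles
vehicle       
truck       58
van         65
add column miles_plus_5 = t['miles'] + 5:
         miles  miles_plus_5
vehicle                     
truck       58            63
van         65            70
Then the mean of column 'miles_plus_5': 66.5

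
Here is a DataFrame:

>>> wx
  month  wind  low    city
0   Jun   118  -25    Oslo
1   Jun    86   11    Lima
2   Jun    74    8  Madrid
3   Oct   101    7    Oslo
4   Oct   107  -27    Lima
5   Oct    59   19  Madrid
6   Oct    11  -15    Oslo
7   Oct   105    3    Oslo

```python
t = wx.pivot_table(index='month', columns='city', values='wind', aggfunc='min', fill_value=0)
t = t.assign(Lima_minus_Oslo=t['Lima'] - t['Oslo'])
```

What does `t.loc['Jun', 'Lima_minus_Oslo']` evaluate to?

pivot: rows=month, cols=city, min(wind):
city   Lima  Madrid  Oslo
month                    
Jun      86      74   118
Oct     107      59    11
add column Lima_minus_Oslo = t['Lima'] - t['Oslo']:
city   Lima  Madrid  Oslo  Lima_minus_Oslo
month                                     
Jun      86      74   118              -32
Oct     107      59    11               96
Taking the value at row 'Jun', column 'Lima_minus_Oslo' gives -32.

-32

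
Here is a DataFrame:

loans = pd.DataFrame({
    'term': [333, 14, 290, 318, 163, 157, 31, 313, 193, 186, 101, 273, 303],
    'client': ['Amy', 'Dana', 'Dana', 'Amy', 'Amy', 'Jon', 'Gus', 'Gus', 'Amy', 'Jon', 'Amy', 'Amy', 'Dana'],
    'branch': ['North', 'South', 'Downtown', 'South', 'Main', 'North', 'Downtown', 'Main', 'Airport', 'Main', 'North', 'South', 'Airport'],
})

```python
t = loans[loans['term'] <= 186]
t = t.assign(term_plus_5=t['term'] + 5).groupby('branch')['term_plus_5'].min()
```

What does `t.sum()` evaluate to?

329

filter rows where term <= 186:
    term client    branch
1     14   Dana     South
4    163    Amy      Main
5    157    Jon     North
6     31    Gus  Downtown
9    186    Jon      Main
10   101    Amy     North
add column term_plus_5 = t['term'] + 5:
    term client    branch  term_plus_5
1     14   Dana     South           19
4    163    Amy      Main          168
5    157    Jon     North          162
6     31    Gus  Downtown           36
9    186    Jon      Main          191
10   101    Amy     North          106
group by branch, min of term_plus_5:
branch
Downtown     36
Main        168
North       106
South        19
Name: term_plus_5, dtype: int64
Hence 329.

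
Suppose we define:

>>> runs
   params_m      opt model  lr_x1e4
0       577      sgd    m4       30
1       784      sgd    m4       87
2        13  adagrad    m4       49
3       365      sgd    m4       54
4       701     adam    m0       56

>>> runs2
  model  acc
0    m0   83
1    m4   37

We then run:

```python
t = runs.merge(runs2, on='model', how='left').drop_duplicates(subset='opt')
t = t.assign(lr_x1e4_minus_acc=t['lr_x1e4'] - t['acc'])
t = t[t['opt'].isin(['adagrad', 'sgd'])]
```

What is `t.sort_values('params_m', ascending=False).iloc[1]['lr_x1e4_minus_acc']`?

12

merge on 'model' (how='left') → 5 rows:
   params_m      opt model  lr_x1e4  acc
0       577      sgd    m4       30   37
1       784      sgd    m4       87   37
2        13  adagrad    m4       49   37
3       365      sgd    m4       54   37
4       701     adam    m0       56   83
drop duplicate opt (keep=first):
   params_m      opt model  lr_x1e4  acc
0       577      sgd    m4       30   37
2        13  adagrad    m4       49   37
4       701     adam    m0       56   83
add column lr_x1e4_minus_acc = t['lr_x1e4'] - t['acc']:
   params_m      opt model  lr_x1e4  acc  lr_x1e4_minus_acc
0       577      sgd    m4       30   37                 -7
2        13  adagrad    m4       49   37                 12
4       701     adam    m0       56   83                -27
filter rows where opt in ['adagrad', 'sgd']:
   params_m      opt model  lr_x1e4  acc  lr_x1e4_minus_acc
0       577      sgd    m4       30   37                 -7
2        13  adagrad    m4       49   37                 12
sort by params_m descending:
   params_m      opt model  lr_x1e4  acc  lr_x1e4_minus_acc
0       577      sgd    m4       30   37                 -7
2        13  adagrad    m4       49   37                 12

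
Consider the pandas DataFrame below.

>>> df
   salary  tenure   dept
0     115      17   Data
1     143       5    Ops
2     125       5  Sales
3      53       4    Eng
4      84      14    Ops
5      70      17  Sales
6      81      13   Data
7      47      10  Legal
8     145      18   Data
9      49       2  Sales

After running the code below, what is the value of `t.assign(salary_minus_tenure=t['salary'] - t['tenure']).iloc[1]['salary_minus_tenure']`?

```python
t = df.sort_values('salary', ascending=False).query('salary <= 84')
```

sort by salary descending:
   salary  tenure   dept
8     145      18   Data
1     143       5    Ops
2     125       5  Sales
0     115      17   Data
4      84      14    Ops
6      81      13   Data
5      70      17  Sales
3      53       4    Eng
9      49       2  Sales
7      47      10  Legal
filter rows where salary <= 84:
   salary  tenure   dept
4      84      14    Ops
6      81      13   Data
5      70      17  Sales
3      53       4    Eng
9      49       2  Sales
7      47      10  Legal
add column salary_minus_tenure = t['salary'] - t['tenure']:
   salary  tenure   dept  salary_minus_tenure
4      84      14    Ops                   70
6      81      13   Data                   68
5      70      17  Sales                   53
3      53       4    Eng                   49
9      49       2  Sales                   47
7      47      10  Legal                   37
Reading off the value at position 1, column 'salary_minus_tenure', we get 68.

68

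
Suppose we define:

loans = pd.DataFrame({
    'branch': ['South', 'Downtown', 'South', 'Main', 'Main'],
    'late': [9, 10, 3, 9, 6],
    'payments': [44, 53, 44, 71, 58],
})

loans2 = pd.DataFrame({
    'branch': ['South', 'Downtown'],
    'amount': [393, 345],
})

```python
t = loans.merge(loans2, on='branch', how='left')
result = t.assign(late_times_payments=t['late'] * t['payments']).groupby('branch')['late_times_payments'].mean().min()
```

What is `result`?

264.0

merge on 'branch' (how='left') → 5 rows:
     branch  late  payments  amount
0     South     9        44   393.0
1  Downtown    10        53   345.0
2     South     3        44   393.0
3      Main     9        71     NaN
4      Main     6        58     NaN
add column late_times_payments = t['late'] * t['payments']:
     branch  late  payments  amount  late_times_payments
0     South     9        44   393.0                  396
1  Downtown    10        53   345.0                  530
2     South     3        44   393.0                  132
3      Main     9        71     NaN                  639
4      Main     6        58     NaN                  348
group by branch, mean of late_times_payments:
branch
Downtown    530.0
Main        493.5
South       264.0
Name: late_times_payments, dtype: float64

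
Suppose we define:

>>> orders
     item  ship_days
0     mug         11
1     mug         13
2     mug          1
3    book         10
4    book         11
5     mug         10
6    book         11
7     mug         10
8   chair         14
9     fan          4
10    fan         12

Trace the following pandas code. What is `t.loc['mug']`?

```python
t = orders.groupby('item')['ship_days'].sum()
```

45

group by item, sum of ship_days:
item
book     32
chair    14
fan      16
mug      45
Name: ship_days, dtype: int64
Finally, value at index 'mug' = 45.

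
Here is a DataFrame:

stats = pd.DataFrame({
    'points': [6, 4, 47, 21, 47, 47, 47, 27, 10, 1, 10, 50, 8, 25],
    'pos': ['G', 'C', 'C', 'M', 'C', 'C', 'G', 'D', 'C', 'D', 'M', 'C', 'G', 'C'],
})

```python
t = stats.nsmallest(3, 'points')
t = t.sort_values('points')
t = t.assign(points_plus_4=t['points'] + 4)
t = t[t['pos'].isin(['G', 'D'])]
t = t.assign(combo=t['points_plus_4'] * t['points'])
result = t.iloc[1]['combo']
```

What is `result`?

take 3 rows with smallest points:
   points pos
9       1   D
1       4   C
0       6   G
sort by points:
   points pos
9       1   D
1       4   C
0       6   G
add column points_plus_4 = t['points'] + 4:
   points pos  points_plus_4
9       1   D              5
1       4   C              8
0       6   G             10
filter rows where pos in ['G', 'D']:
   points pos  points_plus_4
9       1   D              5
0       6   G             10
add column combo = t['points_plus_4'] * t['points']:
   points pos  points_plus_4  combo
9       1   D              5      5
0       6   G             10     60
value at position 1, column 'combo' → 60

60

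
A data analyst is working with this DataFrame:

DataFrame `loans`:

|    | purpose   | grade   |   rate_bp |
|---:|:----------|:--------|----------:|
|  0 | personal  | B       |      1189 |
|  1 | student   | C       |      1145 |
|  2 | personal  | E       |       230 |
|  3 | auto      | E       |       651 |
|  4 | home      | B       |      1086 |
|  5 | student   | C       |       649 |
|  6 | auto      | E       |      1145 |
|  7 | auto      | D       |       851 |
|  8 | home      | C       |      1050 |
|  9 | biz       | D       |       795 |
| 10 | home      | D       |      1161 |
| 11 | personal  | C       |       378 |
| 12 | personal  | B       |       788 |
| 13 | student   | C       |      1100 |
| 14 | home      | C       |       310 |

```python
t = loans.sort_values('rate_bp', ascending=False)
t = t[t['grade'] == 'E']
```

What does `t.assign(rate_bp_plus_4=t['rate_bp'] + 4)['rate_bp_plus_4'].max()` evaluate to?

1149

sort by rate_bp descending:
     purpose grade  rate_bp
0   personal     B     1189
10      home     D     1161
1    student     C     1145
6       auto     E     1145
13   student     C     1100
4       home     B     1086
8       home     C     1050
7       auto     D      851
9        biz     D      795
12  personal     B      788
3       auto     E      651
5    student     C      649
11  personal     C      378
14      home     C      310
2   personal     E      230
filter rows where grade == 'E':
    purpose grade  rate_bp
6      auto     E     1145
3      auto     E      651
2  personal     E      230
add column rate_bp_plus_4 = t['rate_bp'] + 4:
    purpose grade  rate_bp  rate_bp_plus_4
6      auto     E     1145            1149
3      auto     E      651             655
2  personal     E      230             234
Reading off the max of column 'rate_bp_plus_4', we get 1149.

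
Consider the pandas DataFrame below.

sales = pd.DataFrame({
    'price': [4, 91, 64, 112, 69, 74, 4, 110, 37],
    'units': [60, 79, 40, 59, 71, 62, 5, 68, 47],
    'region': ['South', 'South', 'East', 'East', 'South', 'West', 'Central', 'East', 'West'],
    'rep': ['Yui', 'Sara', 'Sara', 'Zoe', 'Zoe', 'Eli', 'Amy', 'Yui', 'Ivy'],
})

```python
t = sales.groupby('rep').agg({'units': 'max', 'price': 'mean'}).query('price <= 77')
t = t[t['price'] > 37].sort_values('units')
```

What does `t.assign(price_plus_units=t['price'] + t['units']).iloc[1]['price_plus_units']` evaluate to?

group by rep: max(units), mean(price):
      units  price
rep               
Amy       5    4.0
Eli      62   74.0
Ivy      47   37.0
Sara     79   77.5
Yui      68   57.0
Zoe      71   90.5
filter rows where price <= 77:
     units  price
rep              
Amy      5    4.0
Eli     62   74.0
Ivy     47   37.0
Yui     68   57.0
filter rows where price > 37:
     units  price
rep              
Eli     62   74.0
Yui     68   57.0
sort by units:
     units  price
rep              
Eli     62   74.0
Yui     68   57.0
add column price_plus_units = t['price'] + t['units']:
     units  price  price_plus_units
rep                                
Eli     62   74.0             136.0
Yui     68   57.0             125.0
The value at position 1, column 'price_plus_units' is 125.0.

125.0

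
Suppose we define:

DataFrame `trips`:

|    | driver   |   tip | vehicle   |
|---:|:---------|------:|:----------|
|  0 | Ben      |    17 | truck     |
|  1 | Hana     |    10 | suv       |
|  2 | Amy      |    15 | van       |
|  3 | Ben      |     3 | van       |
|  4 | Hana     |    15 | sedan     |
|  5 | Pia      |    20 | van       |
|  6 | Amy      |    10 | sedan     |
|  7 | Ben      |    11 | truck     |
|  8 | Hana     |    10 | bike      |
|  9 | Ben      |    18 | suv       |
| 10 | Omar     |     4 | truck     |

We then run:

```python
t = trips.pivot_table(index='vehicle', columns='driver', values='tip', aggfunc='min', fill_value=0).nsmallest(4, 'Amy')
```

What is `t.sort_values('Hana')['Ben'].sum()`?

29

pivot: rows=vehicle, cols=driver, min(tip):
driver   Amy  Ben  Hana  Omar  Pia
vehicle                           
bike       0    0    10     0    0
sedan     10    0    15     0    0
suv        0   18    10     0    0
truck      0   11     0     4    0
van       15    3     0     0   20
take 4 rows with smallest Amy:
driver   Amy  Ben  Hana  Omar  Pia
vehicle                           
bike       0    0    10     0    0
suv        0   18    10     0    0
truck      0   11     0     4    0
sedan     10    0    15     0    0
sort by Hana:
driver   Amy  Ben  Hana  Omar  Pia
vehicle                           
truck      0   11     0     4    0
bike       0    0    10     0    0
suv        0   18    10     0    0
sedan     10    0    15     0    0
So sum() = 29.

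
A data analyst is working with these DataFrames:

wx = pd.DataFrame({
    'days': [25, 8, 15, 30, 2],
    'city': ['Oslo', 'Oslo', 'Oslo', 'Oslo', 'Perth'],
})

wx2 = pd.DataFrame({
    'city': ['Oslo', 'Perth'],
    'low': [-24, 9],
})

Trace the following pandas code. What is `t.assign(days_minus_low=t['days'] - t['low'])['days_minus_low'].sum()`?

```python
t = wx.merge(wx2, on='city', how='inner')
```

167

merge on 'city' (how='inner') → 5 rows:
   days   city  low
0    25   Oslo  -24
1     8   Oslo  -24
2    15   Oslo  -24
3    30   Oslo  -24
4     2  Perth    9
add column days_minus_low = t['days'] - t['low']:
   days   city  low  days_minus_low
0    25   Oslo  -24              49
1     8   Oslo  -24              32
2    15   Oslo  -24              39
3    30   Oslo  -24              54
4     2  Perth    9              -7
Finally, sum of column 'days_minus_low' = 167.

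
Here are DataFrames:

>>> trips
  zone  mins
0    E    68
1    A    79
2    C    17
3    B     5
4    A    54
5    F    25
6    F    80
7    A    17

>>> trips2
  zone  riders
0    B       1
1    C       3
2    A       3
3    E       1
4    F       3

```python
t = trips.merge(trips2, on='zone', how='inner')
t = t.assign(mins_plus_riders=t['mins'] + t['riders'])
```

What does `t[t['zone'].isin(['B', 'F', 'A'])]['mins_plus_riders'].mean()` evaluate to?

46.0

merge on 'zone' (how='inner') → 8 rows:
  zone  mins  riders
0    E    68       1
1    A    79       3
2    C    17       3
3    B     5       1
4    A    54       3
5    F    25       3
6    F    80       3
7    A    17       3
add column mins_plus_riders = t['mins'] + t['riders']:
  zone  mins  riders  mins_plus_riders
0    E    68       1                69
1    A    79       3                82
2    C    17       3                20
3    B     5       1                 6
4    A    54       3                57
5    F    25       3                28
6    F    80       3                83
7    A    17       3                20
filter rows where zone in ['B', 'F', 'A']:
  zone  mins  riders  mins_plus_riders
1    A    79       3                82
3    B     5       1                 6
4    A    54       3                57
5    F    25       3                28
6    F    80       3                83
7    A    17       3                20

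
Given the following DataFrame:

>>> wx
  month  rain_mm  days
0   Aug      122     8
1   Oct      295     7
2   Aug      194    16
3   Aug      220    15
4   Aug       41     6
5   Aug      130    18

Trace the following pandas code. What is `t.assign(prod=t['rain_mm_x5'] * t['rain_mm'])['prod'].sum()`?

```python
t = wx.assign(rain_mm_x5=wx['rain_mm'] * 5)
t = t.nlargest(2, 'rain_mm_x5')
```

add column rain_mm_x5 = wx['rain_mm'] * 5:
  month  rain_mm  days  rain_mm_x5
0   Aug      122     8         610
1   Oct      295     7        1475
2   Aug      194    16         970
3   Aug      220    15        1100
4   Aug       41     6         205
5   Aug      130    18         650
take 2 rows with largest rain_mm_x5:
  month  rain_mm  days  rain_mm_x5
1   Oct      295     7        1475
3   Aug      220    15        1100
add column prod = t['rain_mm_x5'] * t['rain_mm']:
  month  rain_mm  days  rain_mm_x5    prod
1   Oct      295     7        1475  435125
3   Aug      220    15        1100  242000

677125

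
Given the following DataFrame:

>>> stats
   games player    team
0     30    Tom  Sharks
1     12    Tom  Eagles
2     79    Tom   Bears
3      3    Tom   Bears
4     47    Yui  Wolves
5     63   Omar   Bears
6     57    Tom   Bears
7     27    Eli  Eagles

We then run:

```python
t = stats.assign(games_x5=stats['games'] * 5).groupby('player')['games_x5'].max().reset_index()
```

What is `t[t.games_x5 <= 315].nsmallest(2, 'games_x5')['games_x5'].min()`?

135

add column games_x5 = stats['games'] * 5:
   games player    team  games_x5
0     30    Tom  Sharks       150
1     12    Tom  Eagles        60
2     79    Tom   Bears       395
3      3    Tom   Bears        15
4     47    Yui  Wolves       235
5     63   Omar   Bears       315
6     57    Tom   Bears       285
7     27    Eli  Eagles       135
group by player, max of games_x5:
player
Eli     135
Omar    315
Tom     395
Yui     235
Name: games_x5, dtype: int64
reset_index():
  player  games_x5
0    Eli       135
1   Omar       315
2    Tom       395
3    Yui       235
filter rows where games_x5 <= 315:
  player  games_x5
0    Eli       135
1   Omar       315
3    Yui       235
take 2 rows with smallest games_x5:
  player  games_x5
0    Eli       135
3    Yui       235
Hence 135.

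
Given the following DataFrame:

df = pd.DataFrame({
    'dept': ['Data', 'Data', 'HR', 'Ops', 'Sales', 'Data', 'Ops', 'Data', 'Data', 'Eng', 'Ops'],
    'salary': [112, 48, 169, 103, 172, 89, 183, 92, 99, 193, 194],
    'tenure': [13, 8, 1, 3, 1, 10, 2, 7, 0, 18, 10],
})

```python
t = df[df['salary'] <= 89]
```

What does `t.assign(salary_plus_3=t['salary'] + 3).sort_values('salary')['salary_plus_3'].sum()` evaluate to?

filter rows where salary <= 89:
   dept  salary  tenure
1  Data      48       8
5  Data      89      10
add column salary_plus_3 = t['salary'] + 3:
   dept  salary  tenure  salary_plus_3
1  Data      48       8             51
5  Data      89      10             92
sort by salary:
   dept  salary  tenure  salary_plus_3
1  Data      48       8             51
5  Data      89      10             92
The sum of column 'salary_plus_3' is 143.

143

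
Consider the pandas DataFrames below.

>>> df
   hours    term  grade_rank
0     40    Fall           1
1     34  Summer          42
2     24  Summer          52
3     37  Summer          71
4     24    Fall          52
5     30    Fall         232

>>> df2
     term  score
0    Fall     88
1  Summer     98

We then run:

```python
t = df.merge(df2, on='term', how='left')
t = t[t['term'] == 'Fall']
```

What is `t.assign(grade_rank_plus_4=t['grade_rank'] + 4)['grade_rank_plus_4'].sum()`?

297

merge on 'term' (how='left') → 6 rows:
   hours    term  grade_rank  score
0     40    Fall           1     88
1     34  Summer          42     98
2     24  Summer          52     98
3     37  Summer          71     98
4     24    Fall          52     88
5     30    Fall         232     88
filter rows where term == 'Fall':
   hours  term  grade_rank  score
0     40  Fall           1     88
4     24  Fall          52     88
5     30  Fall         232     88
add column grade_rank_plus_4 = t['grade_rank'] + 4:
   hours  term  grade_rank  score  grade_rank_plus_4
0     40  Fall           1     88                  5
4     24  Fall          52     88                 56
5     30  Fall         232     88                236
Taking the sum of column 'grade_rank_plus_4' gives 297.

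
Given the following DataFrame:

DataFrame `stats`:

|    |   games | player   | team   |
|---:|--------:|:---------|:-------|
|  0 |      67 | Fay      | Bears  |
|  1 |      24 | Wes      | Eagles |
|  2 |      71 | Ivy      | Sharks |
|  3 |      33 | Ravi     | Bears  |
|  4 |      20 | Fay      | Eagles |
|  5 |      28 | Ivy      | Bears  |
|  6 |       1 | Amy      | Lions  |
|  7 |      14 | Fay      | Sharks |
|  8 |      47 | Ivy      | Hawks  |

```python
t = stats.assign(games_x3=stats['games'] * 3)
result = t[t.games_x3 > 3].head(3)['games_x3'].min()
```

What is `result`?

72

add column games_x3 = stats['games'] * 3:
   games player    team  games_x3
0     67    Fay   Bears       201
1     24    Wes  Eagles        72
2     71    Ivy  Sharks       213
3     33   Ravi   Bears        99
4     20    Fay  Eagles        60
5     28    Ivy   Bears        84
6      1    Amy   Lions         3
7     14    Fay  Sharks        42
8     47    Ivy   Hawks       141
filter rows where games_x3 > 3:
   games player    team  games_x3
0     67    Fay   Bears       201
1     24    Wes  Eagles        72
2     71    Ivy  Sharks       213
3     33   Ravi   Bears        99
4     20    Fay  Eagles        60
5     28    Ivy   Bears        84
7     14    Fay  Sharks        42
8     47    Ivy   Hawks       141
take first 3 rows:
   games player    team  games_x3
0     67    Fay   Bears       201
1     24    Wes  Eagles        72
2     71    Ivy  Sharks       213
Finally, min of column 'games_x3' = 72.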